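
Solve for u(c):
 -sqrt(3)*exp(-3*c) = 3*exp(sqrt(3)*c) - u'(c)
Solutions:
 u(c) = C1 + sqrt(3)*exp(sqrt(3)*c) - sqrt(3)*exp(-3*c)/3


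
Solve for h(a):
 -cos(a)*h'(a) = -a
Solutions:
 h(a) = C1 + Integral(a/cos(a), a)


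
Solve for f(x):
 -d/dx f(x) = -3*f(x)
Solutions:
 f(x) = C1*exp(3*x)


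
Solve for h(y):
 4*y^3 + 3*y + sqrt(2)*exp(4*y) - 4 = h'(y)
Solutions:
 h(y) = C1 + y^4 + 3*y^2/2 - 4*y + sqrt(2)*exp(4*y)/4


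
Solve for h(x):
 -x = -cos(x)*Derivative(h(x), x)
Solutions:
 h(x) = C1 + Integral(x/cos(x), x)


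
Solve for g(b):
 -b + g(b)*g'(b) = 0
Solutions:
 g(b) = -sqrt(C1 + b^2)
 g(b) = sqrt(C1 + b^2)


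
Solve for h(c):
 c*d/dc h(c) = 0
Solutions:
 h(c) = C1


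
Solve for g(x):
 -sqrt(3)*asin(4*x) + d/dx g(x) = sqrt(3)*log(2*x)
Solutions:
 g(x) = C1 + sqrt(3)*x*(log(x) - 1) + sqrt(3)*x*log(2) + sqrt(3)*(x*asin(4*x) + sqrt(1 - 16*x^2)/4)


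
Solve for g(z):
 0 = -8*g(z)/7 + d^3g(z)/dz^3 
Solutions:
 g(z) = C3*exp(2*7^(2/3)*z/7) + (C1*sin(sqrt(3)*7^(2/3)*z/7) + C2*cos(sqrt(3)*7^(2/3)*z/7))*exp(-7^(2/3)*z/7)


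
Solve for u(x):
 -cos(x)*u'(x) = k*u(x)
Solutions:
 u(x) = C1*exp(k*(log(sin(x) - 1) - log(sin(x) + 1))/2)


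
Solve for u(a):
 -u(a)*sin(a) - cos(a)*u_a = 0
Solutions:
 u(a) = C1*cos(a)


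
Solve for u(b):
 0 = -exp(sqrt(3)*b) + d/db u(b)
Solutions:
 u(b) = C1 + sqrt(3)*exp(sqrt(3)*b)/3


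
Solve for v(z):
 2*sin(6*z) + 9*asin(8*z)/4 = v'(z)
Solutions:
 v(z) = C1 + 9*z*asin(8*z)/4 + 9*sqrt(1 - 64*z^2)/32 - cos(6*z)/3


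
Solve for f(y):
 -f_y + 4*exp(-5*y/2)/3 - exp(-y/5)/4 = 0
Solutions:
 f(y) = C1 - 8*exp(-5*y/2)/15 + 5*exp(-y/5)/4


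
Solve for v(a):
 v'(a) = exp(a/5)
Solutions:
 v(a) = C1 + 5*exp(a/5)


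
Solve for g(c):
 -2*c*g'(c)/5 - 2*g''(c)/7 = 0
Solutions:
 g(c) = C1 + C2*erf(sqrt(70)*c/10)


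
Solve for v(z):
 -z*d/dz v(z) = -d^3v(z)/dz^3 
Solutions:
 v(z) = C1 + Integral(C2*airyai(z) + C3*airybi(z), z)


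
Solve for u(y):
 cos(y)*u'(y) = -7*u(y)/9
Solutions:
 u(y) = C1*(sin(y) - 1)^(7/18)/(sin(y) + 1)^(7/18)


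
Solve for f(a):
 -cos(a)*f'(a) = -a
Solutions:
 f(a) = C1 + Integral(a/cos(a), a)


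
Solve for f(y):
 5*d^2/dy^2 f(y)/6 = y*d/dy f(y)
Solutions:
 f(y) = C1 + C2*erfi(sqrt(15)*y/5)


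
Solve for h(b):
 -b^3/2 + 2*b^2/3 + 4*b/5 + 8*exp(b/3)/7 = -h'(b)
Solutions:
 h(b) = C1 + b^4/8 - 2*b^3/9 - 2*b^2/5 - 24*exp(b/3)/7


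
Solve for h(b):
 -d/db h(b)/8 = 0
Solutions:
 h(b) = C1


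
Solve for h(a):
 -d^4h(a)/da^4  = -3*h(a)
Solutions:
 h(a) = C1*exp(-3^(1/4)*a) + C2*exp(3^(1/4)*a) + C3*sin(3^(1/4)*a) + C4*cos(3^(1/4)*a)


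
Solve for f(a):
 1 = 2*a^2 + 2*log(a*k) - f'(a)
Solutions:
 f(a) = C1 + 2*a^3/3 + 2*a*log(a*k) - 3*a


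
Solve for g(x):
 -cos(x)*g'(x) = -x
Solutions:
 g(x) = C1 + Integral(x/cos(x), x)


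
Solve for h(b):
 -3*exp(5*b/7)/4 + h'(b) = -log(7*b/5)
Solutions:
 h(b) = C1 - b*log(b) + b*(-log(7) + 1 + log(5)) + 21*exp(5*b/7)/20


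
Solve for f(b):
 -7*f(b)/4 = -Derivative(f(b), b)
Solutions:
 f(b) = C1*exp(7*b/4)


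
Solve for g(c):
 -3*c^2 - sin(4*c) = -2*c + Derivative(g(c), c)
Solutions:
 g(c) = C1 - c^3 + c^2 + cos(4*c)/4


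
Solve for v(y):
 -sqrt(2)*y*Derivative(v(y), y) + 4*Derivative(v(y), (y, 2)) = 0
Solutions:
 v(y) = C1 + C2*erfi(2^(3/4)*y/4)


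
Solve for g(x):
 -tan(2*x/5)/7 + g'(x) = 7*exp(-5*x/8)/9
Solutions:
 g(x) = C1 + 5*log(tan(2*x/5)^2 + 1)/28 - 56*exp(-5*x/8)/45


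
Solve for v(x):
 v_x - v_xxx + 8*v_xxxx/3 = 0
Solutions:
 v(x) = C1 + C2*exp(x*((8*sqrt(141) + 95)^(-1/3) + 2 + (8*sqrt(141) + 95)^(1/3))/16)*sin(sqrt(3)*x*(-(8*sqrt(141) + 95)^(1/3) + (8*sqrt(141) + 95)^(-1/3))/16) + C3*exp(x*((8*sqrt(141) + 95)^(-1/3) + 2 + (8*sqrt(141) + 95)^(1/3))/16)*cos(sqrt(3)*x*(-(8*sqrt(141) + 95)^(1/3) + (8*sqrt(141) + 95)^(-1/3))/16) + C4*exp(x*(-(8*sqrt(141) + 95)^(1/3) - 1/(8*sqrt(141) + 95)^(1/3) + 1)/8)


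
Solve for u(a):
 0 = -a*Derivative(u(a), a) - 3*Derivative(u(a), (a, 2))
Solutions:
 u(a) = C1 + C2*erf(sqrt(6)*a/6)


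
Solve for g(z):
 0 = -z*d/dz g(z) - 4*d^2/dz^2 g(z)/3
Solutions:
 g(z) = C1 + C2*erf(sqrt(6)*z/4)


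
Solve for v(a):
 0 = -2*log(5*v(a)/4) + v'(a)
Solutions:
 Integral(1/(-log(_y) - log(5) + 2*log(2)), (_y, v(a)))/2 = C1 - a


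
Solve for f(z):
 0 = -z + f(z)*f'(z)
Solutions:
 f(z) = -sqrt(C1 + z^2)
 f(z) = sqrt(C1 + z^2)


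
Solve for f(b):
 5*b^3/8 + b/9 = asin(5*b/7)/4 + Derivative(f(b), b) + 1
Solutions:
 f(b) = C1 + 5*b^4/32 + b^2/18 - b*asin(5*b/7)/4 - b - sqrt(49 - 25*b^2)/20


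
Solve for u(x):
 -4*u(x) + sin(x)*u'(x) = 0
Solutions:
 u(x) = C1*(cos(x)^2 - 2*cos(x) + 1)/(cos(x)^2 + 2*cos(x) + 1)


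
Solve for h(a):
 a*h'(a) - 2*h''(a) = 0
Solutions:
 h(a) = C1 + C2*erfi(a/2)


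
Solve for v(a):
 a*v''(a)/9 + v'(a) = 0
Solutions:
 v(a) = C1 + C2/a^8


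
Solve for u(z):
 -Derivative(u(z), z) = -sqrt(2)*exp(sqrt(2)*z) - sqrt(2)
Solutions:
 u(z) = C1 + sqrt(2)*z + exp(sqrt(2)*z)


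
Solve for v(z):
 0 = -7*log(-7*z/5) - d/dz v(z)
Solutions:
 v(z) = C1 - 7*z*log(-z) + 7*z*(-log(7) + 1 + log(5))


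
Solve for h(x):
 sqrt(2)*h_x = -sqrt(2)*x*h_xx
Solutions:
 h(x) = C1 + C2*log(x)


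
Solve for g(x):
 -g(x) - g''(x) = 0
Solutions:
 g(x) = C1*sin(x) + C2*cos(x)


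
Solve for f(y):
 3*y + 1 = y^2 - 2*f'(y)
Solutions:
 f(y) = C1 + y^3/6 - 3*y^2/4 - y/2


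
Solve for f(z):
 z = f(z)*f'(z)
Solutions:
 f(z) = -sqrt(C1 + z^2)
 f(z) = sqrt(C1 + z^2)


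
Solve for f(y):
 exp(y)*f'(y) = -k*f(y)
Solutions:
 f(y) = C1*exp(k*exp(-y))


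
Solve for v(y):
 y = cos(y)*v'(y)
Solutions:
 v(y) = C1 + Integral(y/cos(y), y)


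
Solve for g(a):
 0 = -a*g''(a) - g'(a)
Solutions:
 g(a) = C1 + C2*log(a)


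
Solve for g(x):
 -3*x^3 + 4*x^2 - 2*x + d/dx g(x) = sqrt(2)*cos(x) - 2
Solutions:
 g(x) = C1 + 3*x^4/4 - 4*x^3/3 + x^2 - 2*x + sqrt(2)*sin(x)


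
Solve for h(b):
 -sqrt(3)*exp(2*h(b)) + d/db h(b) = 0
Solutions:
 h(b) = log(-sqrt(-1/(C1 + sqrt(3)*b))) - log(2)/2
 h(b) = log(-1/(C1 + sqrt(3)*b))/2 - log(2)/2


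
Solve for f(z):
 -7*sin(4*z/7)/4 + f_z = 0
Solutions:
 f(z) = C1 - 49*cos(4*z/7)/16


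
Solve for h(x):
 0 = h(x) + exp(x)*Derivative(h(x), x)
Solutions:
 h(x) = C1*exp(exp(-x))


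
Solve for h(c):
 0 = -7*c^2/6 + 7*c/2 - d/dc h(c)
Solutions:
 h(c) = C1 - 7*c^3/18 + 7*c^2/4


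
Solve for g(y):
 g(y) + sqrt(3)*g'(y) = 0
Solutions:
 g(y) = C1*exp(-sqrt(3)*y/3)


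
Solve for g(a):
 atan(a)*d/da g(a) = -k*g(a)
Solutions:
 g(a) = C1*exp(-k*Integral(1/atan(a), a))


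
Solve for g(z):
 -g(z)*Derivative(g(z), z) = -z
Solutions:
 g(z) = -sqrt(C1 + z^2)
 g(z) = sqrt(C1 + z^2)


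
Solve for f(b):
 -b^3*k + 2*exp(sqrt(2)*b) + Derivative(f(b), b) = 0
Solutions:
 f(b) = C1 + b^4*k/4 - sqrt(2)*exp(sqrt(2)*b)


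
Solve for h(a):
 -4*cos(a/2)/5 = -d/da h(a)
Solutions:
 h(a) = C1 + 8*sin(a/2)/5


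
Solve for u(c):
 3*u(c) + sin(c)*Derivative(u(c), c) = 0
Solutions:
 u(c) = C1*(cos(c) + 1)^(3/2)/(cos(c) - 1)^(3/2)


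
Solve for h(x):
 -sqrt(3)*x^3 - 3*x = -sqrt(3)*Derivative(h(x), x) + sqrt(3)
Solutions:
 h(x) = C1 + x^4/4 + sqrt(3)*x^2/2 + x


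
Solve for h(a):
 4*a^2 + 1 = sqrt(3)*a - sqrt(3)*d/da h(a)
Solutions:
 h(a) = C1 - 4*sqrt(3)*a^3/9 + a^2/2 - sqrt(3)*a/3


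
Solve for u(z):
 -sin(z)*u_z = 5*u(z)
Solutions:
 u(z) = C1*sqrt(cos(z) + 1)*(cos(z)^2 + 2*cos(z) + 1)/(sqrt(cos(z) - 1)*(cos(z)^2 - 2*cos(z) + 1))


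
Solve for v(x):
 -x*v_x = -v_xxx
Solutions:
 v(x) = C1 + Integral(C2*airyai(x) + C3*airybi(x), x)


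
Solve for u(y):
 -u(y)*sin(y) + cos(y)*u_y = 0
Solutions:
 u(y) = C1/cos(y)


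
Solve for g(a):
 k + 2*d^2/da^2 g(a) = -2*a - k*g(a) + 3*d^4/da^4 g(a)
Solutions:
 g(a) = C1*exp(-sqrt(3)*a*sqrt(1 - sqrt(3*k + 1))/3) + C2*exp(sqrt(3)*a*sqrt(1 - sqrt(3*k + 1))/3) + C3*exp(-sqrt(3)*a*sqrt(sqrt(3*k + 1) + 1)/3) + C4*exp(sqrt(3)*a*sqrt(sqrt(3*k + 1) + 1)/3) - 2*a/k - 1


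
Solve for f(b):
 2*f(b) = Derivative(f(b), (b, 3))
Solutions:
 f(b) = C3*exp(2^(1/3)*b) + (C1*sin(2^(1/3)*sqrt(3)*b/2) + C2*cos(2^(1/3)*sqrt(3)*b/2))*exp(-2^(1/3)*b/2)


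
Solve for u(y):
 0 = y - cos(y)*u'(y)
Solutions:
 u(y) = C1 + Integral(y/cos(y), y)


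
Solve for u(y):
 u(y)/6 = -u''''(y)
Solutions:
 u(y) = (C1*sin(2^(1/4)*3^(3/4)*y/6) + C2*cos(2^(1/4)*3^(3/4)*y/6))*exp(-2^(1/4)*3^(3/4)*y/6) + (C3*sin(2^(1/4)*3^(3/4)*y/6) + C4*cos(2^(1/4)*3^(3/4)*y/6))*exp(2^(1/4)*3^(3/4)*y/6)


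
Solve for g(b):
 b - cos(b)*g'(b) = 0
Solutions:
 g(b) = C1 + Integral(b/cos(b), b)


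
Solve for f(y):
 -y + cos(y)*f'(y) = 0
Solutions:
 f(y) = C1 + Integral(y/cos(y), y)


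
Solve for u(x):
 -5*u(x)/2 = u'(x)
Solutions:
 u(x) = C1*exp(-5*x/2)


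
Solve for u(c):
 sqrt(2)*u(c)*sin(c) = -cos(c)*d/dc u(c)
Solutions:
 u(c) = C1*cos(c)^(sqrt(2))


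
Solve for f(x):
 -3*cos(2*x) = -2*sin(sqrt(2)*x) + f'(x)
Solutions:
 f(x) = C1 - 3*sin(2*x)/2 - sqrt(2)*cos(sqrt(2)*x)


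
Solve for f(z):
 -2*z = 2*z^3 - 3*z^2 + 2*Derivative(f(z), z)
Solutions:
 f(z) = C1 - z^4/4 + z^3/2 - z^2/2


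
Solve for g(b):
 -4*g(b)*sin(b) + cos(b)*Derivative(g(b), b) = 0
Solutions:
 g(b) = C1/cos(b)^4


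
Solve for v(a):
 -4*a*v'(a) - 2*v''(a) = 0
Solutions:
 v(a) = C1 + C2*erf(a)


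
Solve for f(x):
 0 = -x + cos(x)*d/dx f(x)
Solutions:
 f(x) = C1 + Integral(x/cos(x), x)


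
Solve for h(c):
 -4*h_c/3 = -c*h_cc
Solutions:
 h(c) = C1 + C2*c^(7/3)


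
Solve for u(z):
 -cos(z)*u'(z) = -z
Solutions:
 u(z) = C1 + Integral(z/cos(z), z)


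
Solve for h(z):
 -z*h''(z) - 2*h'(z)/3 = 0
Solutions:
 h(z) = C1 + C2*z^(1/3)


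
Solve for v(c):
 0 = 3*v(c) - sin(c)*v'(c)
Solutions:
 v(c) = C1*(cos(c) - 1)^(3/2)/(cos(c) + 1)^(3/2)


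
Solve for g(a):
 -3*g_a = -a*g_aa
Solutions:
 g(a) = C1 + C2*a^4


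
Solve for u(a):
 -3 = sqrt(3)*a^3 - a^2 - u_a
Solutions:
 u(a) = C1 + sqrt(3)*a^4/4 - a^3/3 + 3*a


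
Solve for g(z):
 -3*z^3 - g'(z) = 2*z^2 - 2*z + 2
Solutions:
 g(z) = C1 - 3*z^4/4 - 2*z^3/3 + z^2 - 2*z


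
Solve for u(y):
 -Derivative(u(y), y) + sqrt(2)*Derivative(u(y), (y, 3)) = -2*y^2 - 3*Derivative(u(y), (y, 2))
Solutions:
 u(y) = C1 + C2*exp(sqrt(2)*y*(-3 + sqrt(4*sqrt(2) + 9))/4) + C3*exp(-sqrt(2)*y*(3 + sqrt(4*sqrt(2) + 9))/4) + 2*y^3/3 + 6*y^2 + 4*sqrt(2)*y + 36*y


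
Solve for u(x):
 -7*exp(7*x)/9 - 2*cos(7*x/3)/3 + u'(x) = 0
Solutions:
 u(x) = C1 + exp(7*x)/9 + 2*sin(7*x/3)/7


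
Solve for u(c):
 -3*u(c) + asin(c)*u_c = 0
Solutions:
 u(c) = C1*exp(3*Integral(1/asin(c), c))


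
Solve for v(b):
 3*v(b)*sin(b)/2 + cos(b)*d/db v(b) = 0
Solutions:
 v(b) = C1*cos(b)^(3/2)


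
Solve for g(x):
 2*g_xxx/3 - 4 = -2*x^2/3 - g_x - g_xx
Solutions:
 g(x) = C1 - 2*x^3/9 + 2*x^2/3 + 32*x/9 + (C2*sin(sqrt(15)*x/4) + C3*cos(sqrt(15)*x/4))*exp(-3*x/4)


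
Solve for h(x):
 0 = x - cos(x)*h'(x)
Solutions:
 h(x) = C1 + Integral(x/cos(x), x)


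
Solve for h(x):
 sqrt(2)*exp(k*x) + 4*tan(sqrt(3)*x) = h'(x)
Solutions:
 h(x) = C1 + sqrt(2)*Piecewise((exp(k*x)/k, Ne(k, 0)), (x, True)) - 4*sqrt(3)*log(cos(sqrt(3)*x))/3


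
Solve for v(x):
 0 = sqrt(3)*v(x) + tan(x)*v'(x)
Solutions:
 v(x) = C1/sin(x)^(sqrt(3))


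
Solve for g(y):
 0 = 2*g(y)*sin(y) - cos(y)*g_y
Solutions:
 g(y) = C1/cos(y)^2


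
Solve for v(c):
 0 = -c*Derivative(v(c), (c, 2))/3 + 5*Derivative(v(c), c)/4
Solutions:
 v(c) = C1 + C2*c^(19/4)


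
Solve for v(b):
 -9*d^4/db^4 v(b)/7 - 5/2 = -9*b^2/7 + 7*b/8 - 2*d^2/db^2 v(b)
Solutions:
 v(b) = C1 + C2*b + C3*exp(-sqrt(14)*b/3) + C4*exp(sqrt(14)*b/3) - 3*b^4/56 + 7*b^3/96 + 83*b^2/392


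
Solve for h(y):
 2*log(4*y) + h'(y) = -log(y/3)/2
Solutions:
 h(y) = C1 - 5*y*log(y)/2 - 4*y*log(2) + y*log(3)/2 + 5*y/2


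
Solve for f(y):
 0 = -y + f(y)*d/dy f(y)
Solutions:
 f(y) = -sqrt(C1 + y^2)
 f(y) = sqrt(C1 + y^2)


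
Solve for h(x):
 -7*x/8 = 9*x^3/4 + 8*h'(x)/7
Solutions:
 h(x) = C1 - 63*x^4/128 - 49*x^2/128


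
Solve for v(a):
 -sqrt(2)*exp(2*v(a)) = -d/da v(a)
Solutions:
 v(a) = log(-sqrt(-1/(C1 + sqrt(2)*a))) - log(2)/2
 v(a) = log(-1/(C1 + sqrt(2)*a))/2 - log(2)/2


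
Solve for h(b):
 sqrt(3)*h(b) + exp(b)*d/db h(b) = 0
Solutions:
 h(b) = C1*exp(sqrt(3)*exp(-b))


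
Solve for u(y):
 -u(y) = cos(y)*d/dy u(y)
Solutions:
 u(y) = C1*sqrt(sin(y) - 1)/sqrt(sin(y) + 1)


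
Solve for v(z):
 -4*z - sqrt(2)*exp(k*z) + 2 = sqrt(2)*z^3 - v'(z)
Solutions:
 v(z) = C1 + sqrt(2)*z^4/4 + 2*z^2 - 2*z + sqrt(2)*exp(k*z)/k


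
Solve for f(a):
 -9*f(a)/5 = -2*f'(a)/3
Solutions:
 f(a) = C1*exp(27*a/10)


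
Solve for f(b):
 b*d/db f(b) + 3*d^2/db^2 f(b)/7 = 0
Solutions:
 f(b) = C1 + C2*erf(sqrt(42)*b/6)


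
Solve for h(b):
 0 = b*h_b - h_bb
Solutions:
 h(b) = C1 + C2*erfi(sqrt(2)*b/2)


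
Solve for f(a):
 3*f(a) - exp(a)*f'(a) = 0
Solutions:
 f(a) = C1*exp(-3*exp(-a))


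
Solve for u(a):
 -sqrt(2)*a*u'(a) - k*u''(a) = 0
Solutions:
 u(a) = C1 + C2*sqrt(k)*erf(2^(3/4)*a*sqrt(1/k)/2)


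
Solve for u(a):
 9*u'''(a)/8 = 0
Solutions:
 u(a) = C1 + C2*a + C3*a^2


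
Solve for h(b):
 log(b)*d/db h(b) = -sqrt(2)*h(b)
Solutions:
 h(b) = C1*exp(-sqrt(2)*li(b))


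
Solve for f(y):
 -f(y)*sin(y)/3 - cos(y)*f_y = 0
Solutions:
 f(y) = C1*cos(y)^(1/3)


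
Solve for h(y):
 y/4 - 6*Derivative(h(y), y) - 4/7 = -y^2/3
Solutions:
 h(y) = C1 + y^3/54 + y^2/48 - 2*y/21


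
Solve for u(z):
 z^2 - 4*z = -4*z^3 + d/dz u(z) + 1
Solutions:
 u(z) = C1 + z^4 + z^3/3 - 2*z^2 - z


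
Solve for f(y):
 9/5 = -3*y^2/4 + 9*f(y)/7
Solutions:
 f(y) = 7*y^2/12 + 7/5


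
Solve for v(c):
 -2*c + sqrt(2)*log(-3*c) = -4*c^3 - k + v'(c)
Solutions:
 v(c) = C1 + c^4 - c^2 + c*(k - sqrt(2) + sqrt(2)*log(3)) + sqrt(2)*c*log(-c)


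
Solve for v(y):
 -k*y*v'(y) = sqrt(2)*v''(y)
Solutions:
 v(y) = Piecewise((-2^(3/4)*sqrt(pi)*C1*erf(2^(1/4)*sqrt(k)*y/2)/(2*sqrt(k)) - C2, (k > 0) | (k < 0)), (-C1*y - C2, True))


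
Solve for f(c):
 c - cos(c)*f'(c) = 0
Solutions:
 f(c) = C1 + Integral(c/cos(c), c)


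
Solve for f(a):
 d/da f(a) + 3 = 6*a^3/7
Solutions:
 f(a) = C1 + 3*a^4/14 - 3*a


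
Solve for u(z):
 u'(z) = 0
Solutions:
 u(z) = C1


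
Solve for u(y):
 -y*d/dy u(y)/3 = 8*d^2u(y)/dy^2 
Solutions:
 u(y) = C1 + C2*erf(sqrt(3)*y/12)


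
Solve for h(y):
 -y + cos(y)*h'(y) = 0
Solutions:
 h(y) = C1 + Integral(y/cos(y), y)


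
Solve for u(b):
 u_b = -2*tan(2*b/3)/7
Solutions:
 u(b) = C1 + 3*log(cos(2*b/3))/7


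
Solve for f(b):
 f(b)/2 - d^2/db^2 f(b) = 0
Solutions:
 f(b) = C1*exp(-sqrt(2)*b/2) + C2*exp(sqrt(2)*b/2)


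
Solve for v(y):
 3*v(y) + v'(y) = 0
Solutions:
 v(y) = C1*exp(-3*y)


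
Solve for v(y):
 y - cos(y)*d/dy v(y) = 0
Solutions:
 v(y) = C1 + Integral(y/cos(y), y)


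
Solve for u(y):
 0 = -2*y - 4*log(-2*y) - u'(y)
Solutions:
 u(y) = C1 - y^2 - 4*y*log(-y) + 4*y*(1 - log(2))


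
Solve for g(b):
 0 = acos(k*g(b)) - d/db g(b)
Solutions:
 Integral(1/acos(_y*k), (_y, g(b))) = C1 + b


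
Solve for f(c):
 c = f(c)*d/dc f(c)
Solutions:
 f(c) = -sqrt(C1 + c^2)
 f(c) = sqrt(C1 + c^2)


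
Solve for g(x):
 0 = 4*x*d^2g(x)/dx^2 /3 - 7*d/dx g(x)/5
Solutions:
 g(x) = C1 + C2*x^(41/20)


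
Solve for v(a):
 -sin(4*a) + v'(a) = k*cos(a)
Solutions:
 v(a) = C1 + k*sin(a) - cos(4*a)/4


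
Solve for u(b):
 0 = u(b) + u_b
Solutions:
 u(b) = C1*exp(-b)


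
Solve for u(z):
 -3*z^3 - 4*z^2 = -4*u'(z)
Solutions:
 u(z) = C1 + 3*z^4/16 + z^3/3


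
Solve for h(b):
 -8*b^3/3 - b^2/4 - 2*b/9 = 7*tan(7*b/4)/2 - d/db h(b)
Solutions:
 h(b) = C1 + 2*b^4/3 + b^3/12 + b^2/9 - 2*log(cos(7*b/4))


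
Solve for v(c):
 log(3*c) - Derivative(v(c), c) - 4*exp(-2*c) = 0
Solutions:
 v(c) = C1 + c*log(c) + c*(-1 + log(3)) + 2*exp(-2*c)


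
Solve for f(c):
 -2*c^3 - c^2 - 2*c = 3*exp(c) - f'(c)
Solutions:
 f(c) = C1 + c^4/2 + c^3/3 + c^2 + 3*exp(c)


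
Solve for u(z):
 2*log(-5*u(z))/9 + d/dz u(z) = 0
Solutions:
 9*Integral(1/(log(-_y) + log(5)), (_y, u(z)))/2 = C1 - z


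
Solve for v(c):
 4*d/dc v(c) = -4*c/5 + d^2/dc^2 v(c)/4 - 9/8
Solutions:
 v(c) = C1 + C2*exp(16*c) - c^2/10 - 47*c/160


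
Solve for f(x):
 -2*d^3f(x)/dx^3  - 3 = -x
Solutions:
 f(x) = C1 + C2*x + C3*x^2 + x^4/48 - x^3/4


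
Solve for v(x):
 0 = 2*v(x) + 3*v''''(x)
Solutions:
 v(x) = (C1*sin(6^(3/4)*x/6) + C2*cos(6^(3/4)*x/6))*exp(-6^(3/4)*x/6) + (C3*sin(6^(3/4)*x/6) + C4*cos(6^(3/4)*x/6))*exp(6^(3/4)*x/6)


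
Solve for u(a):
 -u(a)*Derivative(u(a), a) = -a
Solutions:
 u(a) = -sqrt(C1 + a^2)
 u(a) = sqrt(C1 + a^2)


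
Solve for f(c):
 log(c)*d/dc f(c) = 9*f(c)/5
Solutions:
 f(c) = C1*exp(9*li(c)/5)


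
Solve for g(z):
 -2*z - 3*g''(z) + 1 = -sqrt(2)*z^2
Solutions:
 g(z) = C1 + C2*z + sqrt(2)*z^4/36 - z^3/9 + z^2/6


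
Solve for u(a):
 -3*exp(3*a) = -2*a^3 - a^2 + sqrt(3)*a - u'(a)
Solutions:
 u(a) = C1 - a^4/2 - a^3/3 + sqrt(3)*a^2/2 + exp(3*a)


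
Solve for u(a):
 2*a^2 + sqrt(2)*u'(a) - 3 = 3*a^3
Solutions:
 u(a) = C1 + 3*sqrt(2)*a^4/8 - sqrt(2)*a^3/3 + 3*sqrt(2)*a/2


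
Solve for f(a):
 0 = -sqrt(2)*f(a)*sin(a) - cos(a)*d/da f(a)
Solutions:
 f(a) = C1*cos(a)^(sqrt(2))


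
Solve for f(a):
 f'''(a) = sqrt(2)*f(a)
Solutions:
 f(a) = C3*exp(2^(1/6)*a) + (C1*sin(2^(1/6)*sqrt(3)*a/2) + C2*cos(2^(1/6)*sqrt(3)*a/2))*exp(-2^(1/6)*a/2)


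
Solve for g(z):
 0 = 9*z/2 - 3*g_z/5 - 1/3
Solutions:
 g(z) = C1 + 15*z^2/4 - 5*z/9


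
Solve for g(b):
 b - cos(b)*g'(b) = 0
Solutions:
 g(b) = C1 + Integral(b/cos(b), b)


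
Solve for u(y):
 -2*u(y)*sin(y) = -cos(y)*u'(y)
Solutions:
 u(y) = C1/cos(y)^2


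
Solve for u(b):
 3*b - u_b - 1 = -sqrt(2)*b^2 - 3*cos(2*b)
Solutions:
 u(b) = C1 + sqrt(2)*b^3/3 + 3*b^2/2 - b + 3*sin(2*b)/2


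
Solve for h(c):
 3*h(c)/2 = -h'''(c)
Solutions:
 h(c) = C3*exp(-2^(2/3)*3^(1/3)*c/2) + (C1*sin(2^(2/3)*3^(5/6)*c/4) + C2*cos(2^(2/3)*3^(5/6)*c/4))*exp(2^(2/3)*3^(1/3)*c/4)


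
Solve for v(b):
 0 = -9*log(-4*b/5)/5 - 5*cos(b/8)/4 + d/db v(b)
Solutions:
 v(b) = C1 + 9*b*log(-b)/5 - 9*b*log(5)/5 - 9*b/5 + 18*b*log(2)/5 + 10*sin(b/8)


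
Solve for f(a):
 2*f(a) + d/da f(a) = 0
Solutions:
 f(a) = C1*exp(-2*a)


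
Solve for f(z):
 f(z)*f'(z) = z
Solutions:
 f(z) = -sqrt(C1 + z^2)
 f(z) = sqrt(C1 + z^2)


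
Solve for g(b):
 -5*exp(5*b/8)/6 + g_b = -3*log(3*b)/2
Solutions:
 g(b) = C1 - 3*b*log(b)/2 + 3*b*(1 - log(3))/2 + 4*exp(5*b/8)/3


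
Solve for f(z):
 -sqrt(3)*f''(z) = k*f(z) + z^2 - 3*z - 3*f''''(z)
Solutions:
 f(z) = C1*exp(-sqrt(2)*3^(3/4)*z*sqrt(1 - sqrt(4*k + 1))/6) + C2*exp(sqrt(2)*3^(3/4)*z*sqrt(1 - sqrt(4*k + 1))/6) + C3*exp(-sqrt(2)*3^(3/4)*z*sqrt(sqrt(4*k + 1) + 1)/6) + C4*exp(sqrt(2)*3^(3/4)*z*sqrt(sqrt(4*k + 1) + 1)/6) - z^2/k + 3*z/k + 2*sqrt(3)/k^2


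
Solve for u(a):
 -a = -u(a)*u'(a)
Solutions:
 u(a) = -sqrt(C1 + a^2)
 u(a) = sqrt(C1 + a^2)


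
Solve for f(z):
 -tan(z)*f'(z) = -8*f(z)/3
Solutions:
 f(z) = C1*sin(z)^(8/3)


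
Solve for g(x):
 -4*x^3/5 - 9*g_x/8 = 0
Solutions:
 g(x) = C1 - 8*x^4/45


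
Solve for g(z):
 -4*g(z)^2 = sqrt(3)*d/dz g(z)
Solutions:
 g(z) = 3/(C1 + 4*sqrt(3)*z)


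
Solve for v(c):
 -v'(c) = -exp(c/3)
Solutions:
 v(c) = C1 + 3*exp(c/3)


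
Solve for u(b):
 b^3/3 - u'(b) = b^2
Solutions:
 u(b) = C1 + b^4/12 - b^3/3


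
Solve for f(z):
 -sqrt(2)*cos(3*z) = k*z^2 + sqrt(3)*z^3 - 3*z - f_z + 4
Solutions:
 f(z) = C1 + k*z^3/3 + sqrt(3)*z^4/4 - 3*z^2/2 + 4*z + sqrt(2)*sin(3*z)/3


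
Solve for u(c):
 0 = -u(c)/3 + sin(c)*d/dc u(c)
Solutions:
 u(c) = C1*(cos(c) - 1)^(1/6)/(cos(c) + 1)^(1/6)


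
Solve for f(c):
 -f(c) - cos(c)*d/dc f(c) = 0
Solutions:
 f(c) = C1*sqrt(sin(c) - 1)/sqrt(sin(c) + 1)


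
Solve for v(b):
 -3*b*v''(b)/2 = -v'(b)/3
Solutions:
 v(b) = C1 + C2*b^(11/9)


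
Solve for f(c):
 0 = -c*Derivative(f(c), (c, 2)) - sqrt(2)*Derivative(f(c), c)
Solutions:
 f(c) = C1 + C2*c^(1 - sqrt(2))


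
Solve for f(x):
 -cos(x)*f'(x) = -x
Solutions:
 f(x) = C1 + Integral(x/cos(x), x)


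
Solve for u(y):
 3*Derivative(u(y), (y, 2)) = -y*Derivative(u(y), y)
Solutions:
 u(y) = C1 + C2*erf(sqrt(6)*y/6)


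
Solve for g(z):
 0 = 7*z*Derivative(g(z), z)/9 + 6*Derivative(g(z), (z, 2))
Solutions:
 g(z) = C1 + C2*erf(sqrt(21)*z/18)


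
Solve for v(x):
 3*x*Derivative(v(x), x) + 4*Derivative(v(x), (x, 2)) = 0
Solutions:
 v(x) = C1 + C2*erf(sqrt(6)*x/4)


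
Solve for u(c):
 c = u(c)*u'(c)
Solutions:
 u(c) = -sqrt(C1 + c^2)
 u(c) = sqrt(C1 + c^2)


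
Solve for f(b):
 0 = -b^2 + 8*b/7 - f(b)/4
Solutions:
 f(b) = 4*b*(8 - 7*b)/7


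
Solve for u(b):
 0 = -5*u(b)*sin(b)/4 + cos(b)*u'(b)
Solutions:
 u(b) = C1/cos(b)^(5/4)


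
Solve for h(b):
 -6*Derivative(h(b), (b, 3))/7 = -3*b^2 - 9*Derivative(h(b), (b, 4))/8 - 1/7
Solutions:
 h(b) = C1 + C2*b + C3*b^2 + C4*exp(16*b/21) + 7*b^5/120 + 49*b^4/128 + 9389*b^3/4608


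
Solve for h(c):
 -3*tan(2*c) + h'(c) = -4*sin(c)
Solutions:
 h(c) = C1 - 3*log(cos(2*c))/2 + 4*cos(c)


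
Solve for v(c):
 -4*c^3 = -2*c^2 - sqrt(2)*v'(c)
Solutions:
 v(c) = C1 + sqrt(2)*c^4/2 - sqrt(2)*c^3/3


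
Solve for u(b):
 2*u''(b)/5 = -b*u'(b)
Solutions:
 u(b) = C1 + C2*erf(sqrt(5)*b/2)


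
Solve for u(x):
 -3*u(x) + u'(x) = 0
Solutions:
 u(x) = C1*exp(3*x)


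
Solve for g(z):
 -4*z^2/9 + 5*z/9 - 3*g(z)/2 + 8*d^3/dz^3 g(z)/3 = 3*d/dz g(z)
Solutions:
 g(z) = C1*exp(-6^(1/3)*z*(6^(1/3)/(sqrt(3) + 3)^(1/3) + (sqrt(3) + 3)^(1/3))/8)*sin(2^(1/3)*3^(1/6)*z*(-3^(2/3)*(sqrt(3) + 3)^(1/3) + 3*2^(1/3)/(sqrt(3) + 3)^(1/3))/8) + C2*exp(-6^(1/3)*z*(6^(1/3)/(sqrt(3) + 3)^(1/3) + (sqrt(3) + 3)^(1/3))/8)*cos(2^(1/3)*3^(1/6)*z*(-3^(2/3)*(sqrt(3) + 3)^(1/3) + 3*2^(1/3)/(sqrt(3) + 3)^(1/3))/8) + C3*exp(6^(1/3)*z*(6^(1/3)/(sqrt(3) + 3)^(1/3) + (sqrt(3) + 3)^(1/3))/4) - 8*z^2/27 + 14*z/9 - 28/9


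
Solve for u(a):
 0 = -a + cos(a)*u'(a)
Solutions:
 u(a) = C1 + Integral(a/cos(a), a)


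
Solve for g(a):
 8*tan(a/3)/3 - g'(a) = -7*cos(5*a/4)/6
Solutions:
 g(a) = C1 - 8*log(cos(a/3)) + 14*sin(5*a/4)/15


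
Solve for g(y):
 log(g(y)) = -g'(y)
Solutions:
 li(g(y)) = C1 - y


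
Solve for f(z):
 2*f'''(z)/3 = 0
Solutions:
 f(z) = C1 + C2*z + C3*z^2


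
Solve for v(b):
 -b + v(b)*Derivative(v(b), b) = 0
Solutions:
 v(b) = -sqrt(C1 + b^2)
 v(b) = sqrt(C1 + b^2)


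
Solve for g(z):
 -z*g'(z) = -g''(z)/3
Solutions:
 g(z) = C1 + C2*erfi(sqrt(6)*z/2)


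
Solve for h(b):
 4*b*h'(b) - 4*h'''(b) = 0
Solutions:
 h(b) = C1 + Integral(C2*airyai(b) + C3*airybi(b), b)


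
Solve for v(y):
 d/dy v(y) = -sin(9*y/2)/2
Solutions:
 v(y) = C1 + cos(9*y/2)/9


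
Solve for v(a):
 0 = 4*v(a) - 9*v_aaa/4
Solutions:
 v(a) = C3*exp(2*6^(1/3)*a/3) + (C1*sin(2^(1/3)*3^(5/6)*a/3) + C2*cos(2^(1/3)*3^(5/6)*a/3))*exp(-6^(1/3)*a/3)


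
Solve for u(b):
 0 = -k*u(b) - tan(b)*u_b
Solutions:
 u(b) = C1*exp(-k*log(sin(b)))


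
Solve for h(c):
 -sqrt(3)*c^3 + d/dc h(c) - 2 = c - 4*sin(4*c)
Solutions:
 h(c) = C1 + sqrt(3)*c^4/4 + c^2/2 + 2*c + cos(4*c)


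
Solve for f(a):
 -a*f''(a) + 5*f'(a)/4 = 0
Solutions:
 f(a) = C1 + C2*a^(9/4)


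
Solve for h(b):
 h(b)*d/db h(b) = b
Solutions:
 h(b) = -sqrt(C1 + b^2)
 h(b) = sqrt(C1 + b^2)


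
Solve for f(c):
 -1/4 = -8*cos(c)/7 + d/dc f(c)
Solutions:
 f(c) = C1 - c/4 + 8*sin(c)/7


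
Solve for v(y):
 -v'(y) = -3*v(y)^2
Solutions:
 v(y) = -1/(C1 + 3*y)


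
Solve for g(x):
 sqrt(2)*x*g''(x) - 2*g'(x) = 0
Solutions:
 g(x) = C1 + C2*x^(1 + sqrt(2))


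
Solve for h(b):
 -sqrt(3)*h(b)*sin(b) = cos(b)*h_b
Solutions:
 h(b) = C1*cos(b)^(sqrt(3))


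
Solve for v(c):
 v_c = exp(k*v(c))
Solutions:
 v(c) = Piecewise((log(-1/(C1*k + c*k))/k, Ne(k, 0)), (nan, True))
 v(c) = Piecewise((C1 + c, Eq(k, 0)), (nan, True))


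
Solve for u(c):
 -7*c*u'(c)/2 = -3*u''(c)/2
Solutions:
 u(c) = C1 + C2*erfi(sqrt(42)*c/6)


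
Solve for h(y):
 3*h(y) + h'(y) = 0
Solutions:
 h(y) = C1*exp(-3*y)


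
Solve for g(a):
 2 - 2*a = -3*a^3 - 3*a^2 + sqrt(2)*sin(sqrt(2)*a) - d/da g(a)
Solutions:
 g(a) = C1 - 3*a^4/4 - a^3 + a^2 - 2*a - cos(sqrt(2)*a)


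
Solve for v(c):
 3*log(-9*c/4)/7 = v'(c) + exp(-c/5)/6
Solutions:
 v(c) = C1 + 3*c*log(-c)/7 + 3*c*(-2*log(2) - 1 + 2*log(3))/7 + 5*exp(-c/5)/6


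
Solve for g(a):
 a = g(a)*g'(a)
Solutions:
 g(a) = -sqrt(C1 + a^2)
 g(a) = sqrt(C1 + a^2)


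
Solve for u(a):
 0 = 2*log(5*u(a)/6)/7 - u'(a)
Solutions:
 -7*Integral(1/(log(_y) - log(6) + log(5)), (_y, u(a)))/2 = C1 - a


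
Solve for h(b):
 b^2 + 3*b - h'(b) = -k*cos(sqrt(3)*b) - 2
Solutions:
 h(b) = C1 + b^3/3 + 3*b^2/2 + 2*b + sqrt(3)*k*sin(sqrt(3)*b)/3


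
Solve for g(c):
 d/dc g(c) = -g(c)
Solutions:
 g(c) = C1*exp(-c)


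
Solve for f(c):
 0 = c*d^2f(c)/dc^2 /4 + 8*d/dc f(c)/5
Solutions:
 f(c) = C1 + C2/c^(27/5)


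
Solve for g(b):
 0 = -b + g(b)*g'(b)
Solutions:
 g(b) = -sqrt(C1 + b^2)
 g(b) = sqrt(C1 + b^2)


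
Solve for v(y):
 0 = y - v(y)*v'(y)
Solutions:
 v(y) = -sqrt(C1 + y^2)
 v(y) = sqrt(C1 + y^2)


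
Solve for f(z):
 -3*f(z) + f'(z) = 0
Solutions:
 f(z) = C1*exp(3*z)


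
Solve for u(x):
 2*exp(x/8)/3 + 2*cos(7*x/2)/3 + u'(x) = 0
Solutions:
 u(x) = C1 - 16*exp(x/8)/3 - 4*sin(7*x/2)/21


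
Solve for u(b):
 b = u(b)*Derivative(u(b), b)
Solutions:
 u(b) = -sqrt(C1 + b^2)
 u(b) = sqrt(C1 + b^2)


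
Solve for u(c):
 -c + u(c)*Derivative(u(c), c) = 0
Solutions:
 u(c) = -sqrt(C1 + c^2)
 u(c) = sqrt(C1 + c^2)


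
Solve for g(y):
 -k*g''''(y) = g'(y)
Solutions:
 g(y) = C1 + C2*exp(y*(-1/k)^(1/3)) + C3*exp(y*(-1/k)^(1/3)*(-1 + sqrt(3)*I)/2) + C4*exp(-y*(-1/k)^(1/3)*(1 + sqrt(3)*I)/2)


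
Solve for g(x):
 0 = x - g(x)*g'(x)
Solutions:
 g(x) = -sqrt(C1 + x^2)
 g(x) = sqrt(C1 + x^2)


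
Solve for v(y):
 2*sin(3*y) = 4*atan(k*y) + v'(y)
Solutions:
 v(y) = C1 - 4*Piecewise((y*atan(k*y) - log(k^2*y^2 + 1)/(2*k), Ne(k, 0)), (0, True)) - 2*cos(3*y)/3


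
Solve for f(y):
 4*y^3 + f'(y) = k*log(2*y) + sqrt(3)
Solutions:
 f(y) = C1 + k*y*log(y) - k*y + k*y*log(2) - y^4 + sqrt(3)*y


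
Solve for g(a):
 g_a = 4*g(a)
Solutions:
 g(a) = C1*exp(4*a)


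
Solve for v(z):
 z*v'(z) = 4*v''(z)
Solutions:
 v(z) = C1 + C2*erfi(sqrt(2)*z/4)


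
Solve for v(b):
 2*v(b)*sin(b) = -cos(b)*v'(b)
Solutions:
 v(b) = C1*cos(b)^2


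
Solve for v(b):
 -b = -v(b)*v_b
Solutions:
 v(b) = -sqrt(C1 + b^2)
 v(b) = sqrt(C1 + b^2)


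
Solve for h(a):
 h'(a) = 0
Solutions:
 h(a) = C1


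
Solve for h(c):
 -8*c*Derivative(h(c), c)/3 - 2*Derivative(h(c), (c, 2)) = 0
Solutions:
 h(c) = C1 + C2*erf(sqrt(6)*c/3)


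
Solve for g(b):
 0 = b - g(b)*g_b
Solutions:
 g(b) = -sqrt(C1 + b^2)
 g(b) = sqrt(C1 + b^2)


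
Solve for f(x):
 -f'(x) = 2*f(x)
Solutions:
 f(x) = C1*exp(-2*x)


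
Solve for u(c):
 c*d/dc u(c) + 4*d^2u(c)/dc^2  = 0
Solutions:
 u(c) = C1 + C2*erf(sqrt(2)*c/4)


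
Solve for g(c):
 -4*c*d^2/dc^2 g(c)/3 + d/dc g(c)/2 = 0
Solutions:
 g(c) = C1 + C2*c^(11/8)


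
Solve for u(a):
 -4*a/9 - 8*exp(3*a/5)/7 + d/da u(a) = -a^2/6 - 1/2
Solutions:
 u(a) = C1 - a^3/18 + 2*a^2/9 - a/2 + 40*exp(3*a/5)/21


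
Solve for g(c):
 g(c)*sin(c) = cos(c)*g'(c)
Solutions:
 g(c) = C1/cos(c)


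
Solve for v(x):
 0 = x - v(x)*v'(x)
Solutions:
 v(x) = -sqrt(C1 + x^2)
 v(x) = sqrt(C1 + x^2)


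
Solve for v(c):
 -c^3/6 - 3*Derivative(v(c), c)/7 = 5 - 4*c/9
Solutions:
 v(c) = C1 - 7*c^4/72 + 14*c^2/27 - 35*c/3


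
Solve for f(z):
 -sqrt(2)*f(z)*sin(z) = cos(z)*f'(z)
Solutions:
 f(z) = C1*cos(z)^(sqrt(2))


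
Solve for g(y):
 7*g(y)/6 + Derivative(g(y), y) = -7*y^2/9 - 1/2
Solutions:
 g(y) = C1*exp(-7*y/6) - 2*y^2/3 + 8*y/7 - 69/49


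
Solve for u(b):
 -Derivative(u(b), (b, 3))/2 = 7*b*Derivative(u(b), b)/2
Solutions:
 u(b) = C1 + Integral(C2*airyai(-7^(1/3)*b) + C3*airybi(-7^(1/3)*b), b)


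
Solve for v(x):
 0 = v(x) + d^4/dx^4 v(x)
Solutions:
 v(x) = (C1*sin(sqrt(2)*x/2) + C2*cos(sqrt(2)*x/2))*exp(-sqrt(2)*x/2) + (C3*sin(sqrt(2)*x/2) + C4*cos(sqrt(2)*x/2))*exp(sqrt(2)*x/2)


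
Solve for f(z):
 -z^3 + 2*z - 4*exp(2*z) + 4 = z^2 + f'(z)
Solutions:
 f(z) = C1 - z^4/4 - z^3/3 + z^2 + 4*z - 2*exp(2*z)


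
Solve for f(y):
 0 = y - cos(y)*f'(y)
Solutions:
 f(y) = C1 + Integral(y/cos(y), y)


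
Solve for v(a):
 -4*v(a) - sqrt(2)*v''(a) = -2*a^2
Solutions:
 v(a) = C1*sin(2^(3/4)*a) + C2*cos(2^(3/4)*a) + a^2/2 - sqrt(2)/4


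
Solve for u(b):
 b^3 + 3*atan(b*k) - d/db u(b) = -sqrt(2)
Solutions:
 u(b) = C1 + b^4/4 + sqrt(2)*b + 3*Piecewise((b*atan(b*k) - log(b^2*k^2 + 1)/(2*k), Ne(k, 0)), (0, True))


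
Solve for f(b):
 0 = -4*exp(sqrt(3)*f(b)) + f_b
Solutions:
 f(b) = sqrt(3)*(2*log(-1/(C1 + 4*b)) - log(3))/6


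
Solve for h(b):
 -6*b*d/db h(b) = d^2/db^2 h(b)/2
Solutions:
 h(b) = C1 + C2*erf(sqrt(6)*b)


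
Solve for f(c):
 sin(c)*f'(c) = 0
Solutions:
 f(c) = C1


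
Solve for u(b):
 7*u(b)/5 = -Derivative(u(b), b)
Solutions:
 u(b) = C1*exp(-7*b/5)


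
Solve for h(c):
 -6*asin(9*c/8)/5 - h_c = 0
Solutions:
 h(c) = C1 - 6*c*asin(9*c/8)/5 - 2*sqrt(64 - 81*c^2)/15


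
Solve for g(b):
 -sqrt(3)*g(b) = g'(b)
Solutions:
 g(b) = C1*exp(-sqrt(3)*b)


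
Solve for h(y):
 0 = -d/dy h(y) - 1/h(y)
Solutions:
 h(y) = -sqrt(C1 - 2*y)
 h(y) = sqrt(C1 - 2*y)


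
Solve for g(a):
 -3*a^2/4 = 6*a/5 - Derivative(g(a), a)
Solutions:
 g(a) = C1 + a^3/4 + 3*a^2/5


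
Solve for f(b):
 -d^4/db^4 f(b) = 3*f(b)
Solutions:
 f(b) = (C1*sin(sqrt(2)*3^(1/4)*b/2) + C2*cos(sqrt(2)*3^(1/4)*b/2))*exp(-sqrt(2)*3^(1/4)*b/2) + (C3*sin(sqrt(2)*3^(1/4)*b/2) + C4*cos(sqrt(2)*3^(1/4)*b/2))*exp(sqrt(2)*3^(1/4)*b/2)


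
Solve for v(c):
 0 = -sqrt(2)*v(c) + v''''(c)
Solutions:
 v(c) = C1*exp(-2^(1/8)*c) + C2*exp(2^(1/8)*c) + C3*sin(2^(1/8)*c) + C4*cos(2^(1/8)*c)


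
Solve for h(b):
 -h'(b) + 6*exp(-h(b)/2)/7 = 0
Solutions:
 h(b) = 2*log(C1 + 3*b/7)


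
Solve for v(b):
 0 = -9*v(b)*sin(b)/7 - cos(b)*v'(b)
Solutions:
 v(b) = C1*cos(b)^(9/7)


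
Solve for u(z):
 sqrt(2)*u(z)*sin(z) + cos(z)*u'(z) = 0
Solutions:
 u(z) = C1*cos(z)^(sqrt(2))


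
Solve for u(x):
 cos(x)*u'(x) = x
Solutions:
 u(x) = C1 + Integral(x/cos(x), x)


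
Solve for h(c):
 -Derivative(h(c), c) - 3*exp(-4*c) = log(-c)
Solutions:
 h(c) = C1 - c*log(-c) + c + 3*exp(-4*c)/4


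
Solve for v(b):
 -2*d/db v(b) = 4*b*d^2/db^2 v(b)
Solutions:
 v(b) = C1 + C2*sqrt(b)


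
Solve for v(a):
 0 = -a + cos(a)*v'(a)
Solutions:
 v(a) = C1 + Integral(a/cos(a), a)


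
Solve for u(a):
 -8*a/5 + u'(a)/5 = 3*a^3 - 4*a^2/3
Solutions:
 u(a) = C1 + 15*a^4/4 - 20*a^3/9 + 4*a^2


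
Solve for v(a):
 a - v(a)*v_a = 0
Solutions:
 v(a) = -sqrt(C1 + a^2)
 v(a) = sqrt(C1 + a^2)


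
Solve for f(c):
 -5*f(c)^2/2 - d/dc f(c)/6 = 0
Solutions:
 f(c) = 1/(C1 + 15*c)


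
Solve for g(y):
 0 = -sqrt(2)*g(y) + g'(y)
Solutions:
 g(y) = C1*exp(sqrt(2)*y)


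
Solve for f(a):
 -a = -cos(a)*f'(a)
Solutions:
 f(a) = C1 + Integral(a/cos(a), a)


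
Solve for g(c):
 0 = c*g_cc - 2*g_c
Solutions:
 g(c) = C1 + C2*c^3


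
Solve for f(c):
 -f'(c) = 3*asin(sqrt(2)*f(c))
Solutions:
 Integral(1/asin(sqrt(2)*_y), (_y, f(c))) = C1 - 3*c


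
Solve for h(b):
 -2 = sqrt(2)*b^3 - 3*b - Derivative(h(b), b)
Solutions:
 h(b) = C1 + sqrt(2)*b^4/4 - 3*b^2/2 + 2*b


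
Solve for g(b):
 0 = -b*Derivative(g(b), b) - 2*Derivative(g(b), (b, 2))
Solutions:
 g(b) = C1 + C2*erf(b/2)


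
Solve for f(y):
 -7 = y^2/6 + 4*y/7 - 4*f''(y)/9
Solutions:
 f(y) = C1 + C2*y + y^4/32 + 3*y^3/14 + 63*y^2/8


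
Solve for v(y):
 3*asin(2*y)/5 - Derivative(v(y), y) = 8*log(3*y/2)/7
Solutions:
 v(y) = C1 - 8*y*log(y)/7 + 3*y*asin(2*y)/5 - 8*y*log(3)/7 + 8*y*log(2)/7 + 8*y/7 + 3*sqrt(1 - 4*y^2)/10


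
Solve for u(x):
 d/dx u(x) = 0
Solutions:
 u(x) = C1


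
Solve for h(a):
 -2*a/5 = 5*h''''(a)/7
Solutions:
 h(a) = C1 + C2*a + C3*a^2 + C4*a^3 - 7*a^5/1500


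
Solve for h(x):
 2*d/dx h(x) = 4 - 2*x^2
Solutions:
 h(x) = C1 - x^3/3 + 2*x


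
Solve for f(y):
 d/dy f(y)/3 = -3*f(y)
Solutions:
 f(y) = C1*exp(-9*y)


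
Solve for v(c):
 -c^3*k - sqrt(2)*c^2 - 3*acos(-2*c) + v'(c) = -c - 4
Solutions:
 v(c) = C1 + c^4*k/4 + sqrt(2)*c^3/3 - c^2/2 + 3*c*acos(-2*c) - 4*c + 3*sqrt(1 - 4*c^2)/2


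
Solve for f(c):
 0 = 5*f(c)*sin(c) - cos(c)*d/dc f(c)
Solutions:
 f(c) = C1/cos(c)^5


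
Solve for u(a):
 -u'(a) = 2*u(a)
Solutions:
 u(a) = C1*exp(-2*a)


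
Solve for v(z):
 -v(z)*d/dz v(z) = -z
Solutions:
 v(z) = -sqrt(C1 + z^2)
 v(z) = sqrt(C1 + z^2)


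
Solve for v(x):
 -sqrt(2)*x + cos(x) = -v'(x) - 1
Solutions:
 v(x) = C1 + sqrt(2)*x^2/2 - x - sin(x)


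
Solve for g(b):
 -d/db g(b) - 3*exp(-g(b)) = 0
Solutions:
 g(b) = log(C1 - 3*b)


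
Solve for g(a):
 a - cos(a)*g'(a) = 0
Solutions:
 g(a) = C1 + Integral(a/cos(a), a)


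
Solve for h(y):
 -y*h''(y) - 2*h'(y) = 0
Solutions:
 h(y) = C1 + C2/y


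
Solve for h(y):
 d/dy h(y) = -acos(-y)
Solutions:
 h(y) = C1 - y*acos(-y) - sqrt(1 - y^2)


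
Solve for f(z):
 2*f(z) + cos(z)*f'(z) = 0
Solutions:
 f(z) = C1*(sin(z) - 1)/(sin(z) + 1)


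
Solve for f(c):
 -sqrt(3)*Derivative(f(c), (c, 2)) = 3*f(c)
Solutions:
 f(c) = C1*sin(3^(1/4)*c) + C2*cos(3^(1/4)*c)


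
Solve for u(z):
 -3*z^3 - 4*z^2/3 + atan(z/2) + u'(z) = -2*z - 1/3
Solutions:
 u(z) = C1 + 3*z^4/4 + 4*z^3/9 - z^2 - z*atan(z/2) - z/3 + log(z^2 + 4)


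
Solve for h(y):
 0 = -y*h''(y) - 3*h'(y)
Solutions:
 h(y) = C1 + C2/y^2


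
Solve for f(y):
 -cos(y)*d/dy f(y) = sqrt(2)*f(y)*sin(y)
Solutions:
 f(y) = C1*cos(y)^(sqrt(2))


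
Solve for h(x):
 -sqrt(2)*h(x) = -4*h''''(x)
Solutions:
 h(x) = C1*exp(-2^(5/8)*x/2) + C2*exp(2^(5/8)*x/2) + C3*sin(2^(5/8)*x/2) + C4*cos(2^(5/8)*x/2)


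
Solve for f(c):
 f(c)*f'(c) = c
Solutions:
 f(c) = -sqrt(C1 + c^2)
 f(c) = sqrt(C1 + c^2)


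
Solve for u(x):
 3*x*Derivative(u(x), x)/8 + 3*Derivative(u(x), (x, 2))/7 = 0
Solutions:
 u(x) = C1 + C2*erf(sqrt(7)*x/4)


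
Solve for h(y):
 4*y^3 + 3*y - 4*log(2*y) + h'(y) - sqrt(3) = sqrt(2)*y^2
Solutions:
 h(y) = C1 - y^4 + sqrt(2)*y^3/3 - 3*y^2/2 + 4*y*log(y) - 4*y + sqrt(3)*y + y*log(16)


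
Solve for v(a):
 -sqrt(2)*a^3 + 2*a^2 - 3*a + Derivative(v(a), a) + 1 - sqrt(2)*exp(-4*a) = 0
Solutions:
 v(a) = C1 + sqrt(2)*a^4/4 - 2*a^3/3 + 3*a^2/2 - a - sqrt(2)*exp(-4*a)/4


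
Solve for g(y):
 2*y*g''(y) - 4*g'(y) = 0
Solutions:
 g(y) = C1 + C2*y^3


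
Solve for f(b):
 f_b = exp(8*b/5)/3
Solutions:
 f(b) = C1 + 5*exp(8*b/5)/24


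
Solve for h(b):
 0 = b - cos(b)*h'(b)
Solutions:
 h(b) = C1 + Integral(b/cos(b), b)


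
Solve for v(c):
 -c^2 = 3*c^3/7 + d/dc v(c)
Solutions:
 v(c) = C1 - 3*c^4/28 - c^3/3


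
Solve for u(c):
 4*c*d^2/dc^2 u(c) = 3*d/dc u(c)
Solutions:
 u(c) = C1 + C2*c^(7/4)


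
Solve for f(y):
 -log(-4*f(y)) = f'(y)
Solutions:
 Integral(1/(log(-_y) + 2*log(2)), (_y, f(y))) = C1 - y


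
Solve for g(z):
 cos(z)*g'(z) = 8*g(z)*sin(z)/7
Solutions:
 g(z) = C1/cos(z)^(8/7)


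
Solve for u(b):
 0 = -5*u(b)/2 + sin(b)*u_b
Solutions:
 u(b) = C1*(cos(b) - 1)^(5/4)/(cos(b) + 1)^(5/4)


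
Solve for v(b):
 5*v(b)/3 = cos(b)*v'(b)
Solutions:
 v(b) = C1*(sin(b) + 1)^(5/6)/(sin(b) - 1)^(5/6)


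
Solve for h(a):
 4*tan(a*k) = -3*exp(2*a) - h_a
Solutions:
 h(a) = C1 - 4*Piecewise((-log(cos(a*k))/k, Ne(k, 0)), (0, True)) - 3*exp(2*a)/2


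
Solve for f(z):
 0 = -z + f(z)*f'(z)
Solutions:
 f(z) = -sqrt(C1 + z^2)
 f(z) = sqrt(C1 + z^2)


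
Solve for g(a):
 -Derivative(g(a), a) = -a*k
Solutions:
 g(a) = C1 + a^2*k/2


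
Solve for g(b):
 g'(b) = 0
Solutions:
 g(b) = C1


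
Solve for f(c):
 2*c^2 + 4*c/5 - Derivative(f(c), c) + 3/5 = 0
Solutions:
 f(c) = C1 + 2*c^3/3 + 2*c^2/5 + 3*c/5


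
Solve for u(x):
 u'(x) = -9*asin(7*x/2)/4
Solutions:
 u(x) = C1 - 9*x*asin(7*x/2)/4 - 9*sqrt(4 - 49*x^2)/28


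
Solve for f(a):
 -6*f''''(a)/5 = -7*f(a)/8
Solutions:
 f(a) = C1*exp(-3^(3/4)*35^(1/4)*a/6) + C2*exp(3^(3/4)*35^(1/4)*a/6) + C3*sin(3^(3/4)*35^(1/4)*a/6) + C4*cos(3^(3/4)*35^(1/4)*a/6)


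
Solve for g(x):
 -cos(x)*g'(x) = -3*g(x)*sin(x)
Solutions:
 g(x) = C1/cos(x)^3


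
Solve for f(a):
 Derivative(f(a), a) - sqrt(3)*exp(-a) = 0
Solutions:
 f(a) = C1 - sqrt(3)*exp(-a)


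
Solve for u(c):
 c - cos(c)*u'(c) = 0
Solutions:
 u(c) = C1 + Integral(c/cos(c), c)


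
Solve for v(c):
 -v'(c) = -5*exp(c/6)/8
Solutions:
 v(c) = C1 + 15*exp(c/6)/4


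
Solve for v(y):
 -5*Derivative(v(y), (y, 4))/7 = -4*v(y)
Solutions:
 v(y) = C1*exp(-sqrt(2)*5^(3/4)*7^(1/4)*y/5) + C2*exp(sqrt(2)*5^(3/4)*7^(1/4)*y/5) + C3*sin(sqrt(2)*5^(3/4)*7^(1/4)*y/5) + C4*cos(sqrt(2)*5^(3/4)*7^(1/4)*y/5)


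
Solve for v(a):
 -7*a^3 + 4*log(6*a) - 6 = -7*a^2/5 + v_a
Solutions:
 v(a) = C1 - 7*a^4/4 + 7*a^3/15 + 4*a*log(a) - 10*a + 4*a*log(6)


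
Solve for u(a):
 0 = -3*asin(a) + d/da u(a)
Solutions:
 u(a) = C1 + 3*a*asin(a) + 3*sqrt(1 - a^2)


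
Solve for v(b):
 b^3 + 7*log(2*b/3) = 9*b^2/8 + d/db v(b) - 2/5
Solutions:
 v(b) = C1 + b^4/4 - 3*b^3/8 + 7*b*log(b) - 7*b*log(3) - 33*b/5 + 7*b*log(2)


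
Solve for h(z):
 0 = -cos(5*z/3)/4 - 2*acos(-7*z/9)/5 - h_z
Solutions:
 h(z) = C1 - 2*z*acos(-7*z/9)/5 - 2*sqrt(81 - 49*z^2)/35 - 3*sin(5*z/3)/20


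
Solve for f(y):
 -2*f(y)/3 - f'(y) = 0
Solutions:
 f(y) = C1*exp(-2*y/3)


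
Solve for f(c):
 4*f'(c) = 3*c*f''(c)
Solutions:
 f(c) = C1 + C2*c^(7/3)


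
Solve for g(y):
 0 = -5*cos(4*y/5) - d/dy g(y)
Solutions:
 g(y) = C1 - 25*sin(4*y/5)/4


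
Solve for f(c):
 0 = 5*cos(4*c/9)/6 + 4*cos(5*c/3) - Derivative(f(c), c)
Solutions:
 f(c) = C1 + 15*sin(4*c/9)/8 + 12*sin(5*c/3)/5


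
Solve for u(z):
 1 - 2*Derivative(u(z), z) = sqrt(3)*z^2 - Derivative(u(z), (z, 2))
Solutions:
 u(z) = C1 + C2*exp(2*z) - sqrt(3)*z^3/6 - sqrt(3)*z^2/4 - sqrt(3)*z/4 + z/2


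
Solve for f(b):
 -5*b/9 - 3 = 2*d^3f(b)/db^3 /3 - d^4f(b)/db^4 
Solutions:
 f(b) = C1 + C2*b + C3*b^2 + C4*exp(2*b/3) - 5*b^4/144 - 23*b^3/24


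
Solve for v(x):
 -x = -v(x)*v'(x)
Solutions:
 v(x) = -sqrt(C1 + x^2)
 v(x) = sqrt(C1 + x^2)


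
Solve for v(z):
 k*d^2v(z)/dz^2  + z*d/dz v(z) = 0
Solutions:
 v(z) = C1 + C2*sqrt(k)*erf(sqrt(2)*z*sqrt(1/k)/2)


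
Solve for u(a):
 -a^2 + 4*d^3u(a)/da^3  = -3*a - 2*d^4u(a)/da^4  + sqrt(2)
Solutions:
 u(a) = C1 + C2*a + C3*a^2 + C4*exp(-2*a) + a^5/240 - a^4/24 + a^3*(sqrt(2) + 2)/24


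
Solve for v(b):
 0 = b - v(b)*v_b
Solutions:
 v(b) = -sqrt(C1 + b^2)
 v(b) = sqrt(C1 + b^2)
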